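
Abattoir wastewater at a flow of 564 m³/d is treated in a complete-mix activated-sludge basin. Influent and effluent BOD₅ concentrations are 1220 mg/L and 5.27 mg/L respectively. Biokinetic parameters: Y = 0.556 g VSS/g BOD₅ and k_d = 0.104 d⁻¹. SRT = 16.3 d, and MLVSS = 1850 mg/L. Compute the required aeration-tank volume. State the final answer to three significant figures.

V ≈ 1250 m³

Rearranging the biomass balance for a CMAS with decay, V = Y·Q·ΔS·θ_c / [X·(1+k_d θ_c)] = 0.556 × 564 × (1220 − 5.27) × 16.3 / [1850 × (1 + 0.104 × 16.3)] = 6.21×10^6 / 4986 = 1245 m³.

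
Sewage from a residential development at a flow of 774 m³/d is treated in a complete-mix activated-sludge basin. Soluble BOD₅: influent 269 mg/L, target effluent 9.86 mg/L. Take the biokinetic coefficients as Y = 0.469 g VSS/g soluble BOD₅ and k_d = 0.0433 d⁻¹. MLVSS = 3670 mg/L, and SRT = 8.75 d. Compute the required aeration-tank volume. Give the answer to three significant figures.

V ≈ 163 m³

From the SRT design equation V = Y Q (S₀−S) θ_c / [X (1 + k_d θ_c)] = 0.469 × 774 × (269 − 9.86) × 8.75 / [3670 × (1 + 0.0433 × 8.75)] = 8.23×10^5 / 5060 = 162.7 m³.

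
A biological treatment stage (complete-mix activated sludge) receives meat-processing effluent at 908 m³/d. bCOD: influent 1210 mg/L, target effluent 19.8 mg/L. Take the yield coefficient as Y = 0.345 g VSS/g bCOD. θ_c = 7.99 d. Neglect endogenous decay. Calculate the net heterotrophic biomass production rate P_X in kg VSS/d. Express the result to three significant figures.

P_X ≈ 373 kg VSS/d

Since k_d ≈ 0, Y_obs = Y = 0.345 g VSS/g bCOD.
Q·(S₀ − S) = 908 × (1210 − 19.8) × 10⁻³ = 1081 kg/d removed.
Net biomass production P_X = Y_obs × Q·(S₀ − S) = 0.3450 × 1081 = 372.8 kg VSS/d.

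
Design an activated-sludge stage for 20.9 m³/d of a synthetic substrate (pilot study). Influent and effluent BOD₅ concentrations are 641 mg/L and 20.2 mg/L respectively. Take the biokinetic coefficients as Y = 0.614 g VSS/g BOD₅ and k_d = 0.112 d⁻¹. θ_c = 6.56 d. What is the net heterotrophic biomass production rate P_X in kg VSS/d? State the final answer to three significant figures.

Y_obs = Y / (1 + k_d θ_c) = 0.614 / (1 + 0.112 × 6.56) = 0.614 / 1.735 = 0.3539.
ΔS = 641 − 20.2 = 620.8 mg/L, so the substrate removal rate is 20.9 × 620.8/1000 = 12.97 kg BOD₅/d.
Net biomass production P_X = Y_obs × Q·(S₀ − S) = 0.3539 × 12.97 = 4.592 kg VSS/d.

P_X ≈ 4.59 kg VSS/d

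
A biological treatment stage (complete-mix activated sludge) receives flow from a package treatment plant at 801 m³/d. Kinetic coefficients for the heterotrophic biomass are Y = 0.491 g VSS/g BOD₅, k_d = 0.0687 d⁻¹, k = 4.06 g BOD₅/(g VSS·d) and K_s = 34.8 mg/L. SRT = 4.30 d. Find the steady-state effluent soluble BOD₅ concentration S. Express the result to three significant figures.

S ≈ 6.20 mg/L

Effluent substrate depends only on kinetics and SRT: S = K_s(1 + k_d θ_c) / [θ_c(Yk − k_d) − 1] = 34.8 × (1 + 0.0687 × 4.30) / [4.30 × (0.491 × 4.06 − 0.0687) − 1] = 45.08 / 7.276 = 6.195 mg/L.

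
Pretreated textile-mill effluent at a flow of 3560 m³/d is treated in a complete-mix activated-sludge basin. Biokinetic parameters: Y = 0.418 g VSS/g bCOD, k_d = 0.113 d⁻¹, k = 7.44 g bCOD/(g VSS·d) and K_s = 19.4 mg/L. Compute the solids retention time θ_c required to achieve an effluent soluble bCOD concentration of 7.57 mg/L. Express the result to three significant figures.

θ_c ≈ 1.32 d

At the target effluent, Y k S/(K_s+S) = 0.418×7.44×7.57/26.97 = 0.8729 d⁻¹.
Then 1/θ_c = μ − k_d = 0.8729 − 0.113 = 0.7599 d⁻¹, giving θ_c = 1.316 d.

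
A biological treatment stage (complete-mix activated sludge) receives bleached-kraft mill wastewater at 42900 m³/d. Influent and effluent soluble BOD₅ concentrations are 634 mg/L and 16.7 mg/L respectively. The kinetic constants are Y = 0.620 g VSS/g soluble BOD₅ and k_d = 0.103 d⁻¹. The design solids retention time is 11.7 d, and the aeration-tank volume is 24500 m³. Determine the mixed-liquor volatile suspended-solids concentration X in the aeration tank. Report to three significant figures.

X ≈ 3560 mg/L

From V·X·(1 + k_d·θ_c) = Y·Q·(S₀ − S)·θ_c: X = 0.620 × 42900 × (634 − 16.7) × 11.7 / [24500 × (1 + 0.103 × 11.7)] = 3556 mg/L.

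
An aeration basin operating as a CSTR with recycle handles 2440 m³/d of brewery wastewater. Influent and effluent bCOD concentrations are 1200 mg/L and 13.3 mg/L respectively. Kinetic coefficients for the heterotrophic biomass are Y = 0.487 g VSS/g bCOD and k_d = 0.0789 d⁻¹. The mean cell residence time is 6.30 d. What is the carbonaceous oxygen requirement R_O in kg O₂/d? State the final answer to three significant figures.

Y_obs = Y / (1 + k_d θ_c) = 0.487 / (1 + 0.0789 × 6.30) = 0.487 / 1.497 = 0.3253.
ΔS = 1200 − 13.3 = 1187 mg/L, so the substrate removal rate is 2440 × 1187/1000 = 2896 kg bCOD/d.
Net sludge production P_X = 0.3253 × 2896 = 941.9 kg VSS/d.
R_O = Q·ΔS − 1.42 P_X = 2896 − 1338 = 1558 kg O₂/d.

R_O ≈ 1560 kg O₂/d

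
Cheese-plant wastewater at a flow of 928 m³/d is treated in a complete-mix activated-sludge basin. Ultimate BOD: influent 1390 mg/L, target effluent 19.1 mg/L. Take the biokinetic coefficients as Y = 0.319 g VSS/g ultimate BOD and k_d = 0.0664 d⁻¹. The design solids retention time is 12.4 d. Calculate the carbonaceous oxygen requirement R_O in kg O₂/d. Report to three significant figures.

R_O ≈ 956 kg O₂/d

Y_obs = Y / (1 + k_d θ_c) = 0.319 / (1 + 0.0664 × 12.4) = 0.319 / 1.823 = 0.1750.
Mass of ultimate BOD removed per day: Q(S₀ − S) = 928 × 1371 g/m³ = 1272 kg/d.
P_X = Y_obs·Q·(S₀ − S) = 0.1750 × 1272 = 222.6 kg VSS/d.
R_O = Q·(S₀ − S) − 1.42·P_X = 1272 − 1.42 × 222.6 = 956.1 kg O₂/d.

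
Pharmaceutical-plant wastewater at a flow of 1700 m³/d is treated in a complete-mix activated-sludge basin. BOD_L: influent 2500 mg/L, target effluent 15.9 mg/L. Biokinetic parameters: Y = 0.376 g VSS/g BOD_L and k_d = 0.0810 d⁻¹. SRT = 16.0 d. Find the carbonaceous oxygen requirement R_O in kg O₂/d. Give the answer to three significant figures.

The observed yield is Y_obs = Y/(1 + k_d·θ_c) = 0.376 / (1 + 0.0810 × 16.0) = 0.376 / 2.296 = 0.1638 g VSS per g BOD_L removed.
ΔS = 2500 − 15.9 = 2484 mg/L, so the substrate removal rate is 1700 × 2484/1000 = 4223 kg BOD_L/d.
Biomass synthesised: P_X = Y_obs × 4223 = 691.6 kg VSS/d.
R_O = Q·(S₀ − S) − 1.42·P_X = 4223 − 1.42 × 691.6 = 3241 kg O₂/d.

R_O ≈ 3240 kg O₂/d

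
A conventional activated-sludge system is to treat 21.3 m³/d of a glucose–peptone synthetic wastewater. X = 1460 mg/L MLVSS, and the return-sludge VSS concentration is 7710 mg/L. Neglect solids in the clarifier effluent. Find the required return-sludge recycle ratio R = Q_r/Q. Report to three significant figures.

R ≈ 0.234

Solids balance on the clarifier gives (1+R)X = R·X_r, so R = X/(X_r − X) = 1460 / (7710 − 1460) = 0.2336.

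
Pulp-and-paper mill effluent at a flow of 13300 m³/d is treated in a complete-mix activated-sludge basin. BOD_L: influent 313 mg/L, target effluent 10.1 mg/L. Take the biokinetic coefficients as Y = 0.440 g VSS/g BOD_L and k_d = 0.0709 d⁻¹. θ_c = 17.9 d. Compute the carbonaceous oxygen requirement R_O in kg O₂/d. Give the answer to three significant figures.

Y_obs = Y / (1 + k_d θ_c) = 0.440 / (1 + 0.0709 × 17.9) = 0.440 / 2.269 = 0.1939.
Substrate removed = Q·(S₀ − S) = 13300 m³/d × (313 − 10.1) g/m³ = 4.03×10^6 g/d = 4029 kg/d.
Biomass synthesised: P_X = Y_obs × 4029 = 781.2 kg VSS/d.
Carbonaceous O₂ demand = substrate oxidised − cell-mass equivalent = 4029 − 1.42 × 781.2 = 2919 kg O₂/d.

R_O ≈ 2920 kg O₂/d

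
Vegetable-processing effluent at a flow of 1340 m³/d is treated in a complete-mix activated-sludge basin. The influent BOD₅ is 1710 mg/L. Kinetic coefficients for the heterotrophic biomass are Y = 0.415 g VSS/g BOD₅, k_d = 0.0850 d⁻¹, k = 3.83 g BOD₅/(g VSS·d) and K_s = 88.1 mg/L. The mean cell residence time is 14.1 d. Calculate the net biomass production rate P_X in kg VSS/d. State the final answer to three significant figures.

P_X ≈ 430 kg VSS/d

From the Monod/SRT balance for a CMAS, S = K_s·(1+k_d θ_c)/[θ_c·(Y k − k_d) − 1] = 88.1 × (1 + 0.0850 × 14.1) / [14.1 × (0.415 × 3.83 − 0.0850) − 1] = 193.7 / 20.21 = 9.582 mg/L.
The observed yield is Y_obs = Y/(1 + k_d·θ_c) = 0.415 / (1 + 0.0850 × 14.1) = 0.415 / 2.199 = 0.1888 g VSS per g BOD₅ removed.
Mass of BOD₅ removed per day: Q(S₀ − S) = 1340 × 1700 g/m³ = 2279 kg/d.
P_X = Y_obs · Q(S₀ − S) = 0.1888 × 2279 = 430.1 kg VSS/d.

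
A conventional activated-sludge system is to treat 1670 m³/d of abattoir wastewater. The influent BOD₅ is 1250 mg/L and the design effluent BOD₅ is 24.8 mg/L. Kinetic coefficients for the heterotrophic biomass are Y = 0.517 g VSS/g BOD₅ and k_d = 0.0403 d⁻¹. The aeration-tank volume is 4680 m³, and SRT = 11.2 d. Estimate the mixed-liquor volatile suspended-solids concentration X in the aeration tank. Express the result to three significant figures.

X = Y·Q·ΔS·θ_c / [V·(1 + k_d θ_c)] = 0.517 × 1670 × (1250 − 24.8) × 11.2 / [4680 × (1 + 0.0403 × 11.2)] = 1744 mg/L.

X ≈ 1740 mg/L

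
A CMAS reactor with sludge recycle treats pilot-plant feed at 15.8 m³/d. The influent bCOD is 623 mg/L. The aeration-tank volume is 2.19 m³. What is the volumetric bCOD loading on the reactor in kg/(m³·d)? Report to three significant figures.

Volumetric loading L_v = Q·S₀ / V = 15.8 × 623 g/m³ / 2.190 m³ = 4495 g/(m³·d) = 4.495 kg bCOD/(m³·d).

L_v ≈ 4.49 kg bCOD/(m³·d)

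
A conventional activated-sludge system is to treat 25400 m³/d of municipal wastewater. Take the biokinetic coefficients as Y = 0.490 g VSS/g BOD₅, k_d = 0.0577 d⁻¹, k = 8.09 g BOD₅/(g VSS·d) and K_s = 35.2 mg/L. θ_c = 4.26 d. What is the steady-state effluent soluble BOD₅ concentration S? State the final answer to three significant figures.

For a completely mixed reactor with recycle the Lawrence–McCarty relation gives S = K_s·(1 + k_d·θ_c) / [θ_c·(Y·k − k_d) − 1] = 35.2 × (1 + 0.0577 × 4.26) / [4.26 × (0.490 × 8.09 − 0.0577) − 1] = 43.85 / 15.64 = 2.804 mg/L.

S ≈ 2.80 mg/L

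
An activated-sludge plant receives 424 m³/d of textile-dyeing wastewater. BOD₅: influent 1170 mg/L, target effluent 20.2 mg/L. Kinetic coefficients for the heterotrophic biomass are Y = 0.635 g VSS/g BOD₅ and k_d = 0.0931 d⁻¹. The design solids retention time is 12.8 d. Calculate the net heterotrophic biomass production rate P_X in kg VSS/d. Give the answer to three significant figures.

P_X ≈ 141 kg VSS/d

The observed yield is Y_obs = Y/(1 + k_d·θ_c) = 0.635 / (1 + 0.0931 × 12.8) = 0.635 / 2.192 = 0.2897 g VSS per g BOD₅ removed.
Substrate removed = Q·(S₀ − S) = 424 m³/d × (1170 − 20.2) g/m³ = 4.88×10^5 g/d = 487.5 kg/d.
So the net sludge growth is P_X = 0.2897 × 487.5 = 141.2 kg VSS/d.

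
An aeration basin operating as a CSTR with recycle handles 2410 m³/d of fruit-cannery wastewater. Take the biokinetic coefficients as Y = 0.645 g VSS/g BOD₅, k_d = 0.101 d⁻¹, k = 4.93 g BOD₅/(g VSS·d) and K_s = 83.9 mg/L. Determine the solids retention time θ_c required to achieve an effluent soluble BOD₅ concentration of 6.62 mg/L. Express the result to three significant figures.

At the target effluent, Y k S/(K_s+S) = 0.645×4.93×6.62/90.52 = 0.2326 d⁻¹.
Then 1/θ_c = μ − k_d = 0.2326 − 0.101 = 0.1316 d⁻¹, giving θ_c = 7.602 d.

θ_c ≈ 7.60 d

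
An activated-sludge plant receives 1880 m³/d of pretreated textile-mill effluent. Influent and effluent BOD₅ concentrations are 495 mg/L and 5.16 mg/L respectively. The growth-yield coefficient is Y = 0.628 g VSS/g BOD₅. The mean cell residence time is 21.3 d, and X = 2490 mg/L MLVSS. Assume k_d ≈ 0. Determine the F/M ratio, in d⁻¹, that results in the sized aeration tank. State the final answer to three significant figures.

Biomass mass balance (decay neglected): V·X = Y·Q·(S₀ − S)·θ_c, so V = 0.628 × 1880 × (495 − 5.16) × 21.3 / 2490 = 4947 m³.
F/M = Q·S₀ / (V·X) = 1880 × 495 / (4947 × 2490) = 0.07555 g BOD₅·(g VSS·d)⁻¹.

F/M ≈ 0.0755 d⁻¹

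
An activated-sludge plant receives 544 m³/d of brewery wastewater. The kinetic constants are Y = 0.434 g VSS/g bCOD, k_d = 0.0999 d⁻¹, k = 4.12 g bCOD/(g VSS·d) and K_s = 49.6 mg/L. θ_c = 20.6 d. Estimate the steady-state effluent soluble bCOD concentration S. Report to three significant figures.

For a completely mixed reactor with recycle the Lawrence–McCarty relation gives S = K_s·(1 + k_d·θ_c) / [θ_c·(Y·k − k_d) − 1] = 49.6 × (1 + 0.0999 × 20.6) / [20.6 × (0.434 × 4.12 − 0.0999) − 1] = 151.7 / 33.78 = 4.491 mg/L.

S ≈ 4.49 mg/L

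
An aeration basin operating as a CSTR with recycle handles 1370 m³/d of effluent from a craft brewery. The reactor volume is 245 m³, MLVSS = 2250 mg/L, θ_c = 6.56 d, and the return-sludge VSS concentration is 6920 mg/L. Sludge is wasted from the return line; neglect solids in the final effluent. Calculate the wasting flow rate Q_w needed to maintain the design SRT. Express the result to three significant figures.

Q_w ≈ 12.1 m³/d

Wasting from the return line (neglecting effluent solids): Q_w = V·X / (θ_c·X_r) = 245.0 × 2250 / (6.56 × 6920) = 12.14 m³/d.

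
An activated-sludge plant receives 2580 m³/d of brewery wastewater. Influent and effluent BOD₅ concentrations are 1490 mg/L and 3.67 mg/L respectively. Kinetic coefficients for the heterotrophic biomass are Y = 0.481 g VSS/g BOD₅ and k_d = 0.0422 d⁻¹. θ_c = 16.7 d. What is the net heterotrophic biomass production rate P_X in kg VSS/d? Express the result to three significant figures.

P_X ≈ 1080 kg VSS/d

Observed yield with endogenous decay: Y_obs = Y / (1 + k_d·θ_c) = 0.481 / (1 + 0.0422 × 16.7) = 0.481 / 1.705 = 0.2822 g VSS/g BOD₅.
Mass of BOD₅ removed per day: Q(S₀ − S) = 2580 × 1486 g/m³ = 3835 kg/d.
Biomass produced: P_X = Y_obs·Q·ΔS = 0.2822 × 3835 ≈ 1082 kg VSS/d.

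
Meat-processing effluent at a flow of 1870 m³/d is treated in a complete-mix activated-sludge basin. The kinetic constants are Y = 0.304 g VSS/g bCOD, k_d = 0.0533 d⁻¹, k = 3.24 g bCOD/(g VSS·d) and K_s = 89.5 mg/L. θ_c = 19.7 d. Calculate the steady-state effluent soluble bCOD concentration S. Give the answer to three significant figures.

S ≈ 10.6 mg/L

For a completely mixed reactor with recycle the Lawrence–McCarty relation gives S = K_s·(1 + k_d·θ_c) / [θ_c·(Y·k − k_d) − 1] = 89.5 × (1 + 0.0533 × 19.7) / [19.7 × (0.304 × 3.24 − 0.0533) − 1] = 183.5 / 17.35 = 10.57 mg/L.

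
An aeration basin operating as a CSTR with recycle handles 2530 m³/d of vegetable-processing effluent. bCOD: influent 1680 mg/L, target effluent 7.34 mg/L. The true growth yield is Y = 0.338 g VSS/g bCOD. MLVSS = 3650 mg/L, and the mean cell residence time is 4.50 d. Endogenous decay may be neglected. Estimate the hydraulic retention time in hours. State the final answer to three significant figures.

V·X = Y·Q·ΔS·θ_c gives V = 0.338 × 2530 × (1680 − 7.34) × 4.50 / 3650 = 1763 m³.
Hydraulic retention time τ = V/Q = 1763 / 2530 = 0.6970 d = 16.73 h.

τ ≈ 16.7 h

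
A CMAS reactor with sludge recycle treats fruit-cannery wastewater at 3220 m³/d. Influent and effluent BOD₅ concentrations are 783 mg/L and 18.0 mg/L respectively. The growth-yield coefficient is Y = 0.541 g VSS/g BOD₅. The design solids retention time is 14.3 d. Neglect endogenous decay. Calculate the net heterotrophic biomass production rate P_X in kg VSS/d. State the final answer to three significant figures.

P_X ≈ 1330 kg VSS/d

No decay correction is needed, so Y_obs = Y = 0.541.
Q·(S₀ − S) = 3220 × (783 − 18.0) × 10⁻³ = 2463 kg/d removed.
P_X = Y_obs · Q(S₀ − S) = 0.5410 × 2463 = 1333 kg VSS/d.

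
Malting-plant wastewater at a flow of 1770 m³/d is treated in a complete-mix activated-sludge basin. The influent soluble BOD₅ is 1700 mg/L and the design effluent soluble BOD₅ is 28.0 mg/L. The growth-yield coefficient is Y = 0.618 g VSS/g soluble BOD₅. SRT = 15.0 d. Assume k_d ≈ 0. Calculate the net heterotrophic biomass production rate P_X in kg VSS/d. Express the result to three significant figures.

Since k_d ≈ 0, Y_obs = Y = 0.618 g VSS/g soluble BOD₅.
Mass of soluble BOD₅ removed per day: Q(S₀ − S) = 1770 × 1672 g/m³ = 2959 kg/d.
So the net sludge growth is P_X = 0.6180 × 2959 = 1829 kg VSS/d.

P_X ≈ 1830 kg VSS/d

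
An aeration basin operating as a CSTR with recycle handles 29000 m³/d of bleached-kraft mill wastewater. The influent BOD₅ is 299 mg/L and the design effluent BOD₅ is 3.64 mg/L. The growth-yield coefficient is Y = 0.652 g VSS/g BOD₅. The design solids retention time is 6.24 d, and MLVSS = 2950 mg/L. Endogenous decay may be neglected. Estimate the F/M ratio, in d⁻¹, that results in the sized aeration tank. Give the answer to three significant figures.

Biomass mass balance (decay neglected): V·X = Y·Q·(S₀ − S)·θ_c, so V = 0.652 × 29000 × (299 − 3.64) × 6.24 / 2950 = 11813 m³.
F/M = applied load / biomass = Q·S₀/(V·X) = 29000 × 299 / (11813 × 2950) = 0.2488 d⁻¹.

F/M ≈ 0.249 d⁻¹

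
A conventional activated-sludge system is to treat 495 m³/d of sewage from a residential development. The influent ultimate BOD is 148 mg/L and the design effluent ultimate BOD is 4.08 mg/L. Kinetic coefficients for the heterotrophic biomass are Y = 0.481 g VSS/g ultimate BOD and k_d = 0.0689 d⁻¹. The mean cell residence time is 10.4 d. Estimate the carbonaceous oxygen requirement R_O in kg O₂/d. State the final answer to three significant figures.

R_O ≈ 42.9 kg O₂/d

Observed yield with endogenous decay: Y_obs = Y / (1 + k_d·θ_c) = 0.481 / (1 + 0.0689 × 10.4) = 0.481 / 1.717 = 0.2802 g VSS/g ultimate BOD.
Substrate removed = Q·(S₀ − S) = 495 m³/d × (148 − 4.08) g/m³ = 7.12×10^4 g/d = 71.24 kg/d.
Biomass synthesised: P_X = Y_obs × 71.24 = 19.96 kg VSS/d.
R_O = Q·(S₀ − S) − 1.42·P_X = 71.24 − 1.42 × 19.96 = 42.89 kg O₂/d.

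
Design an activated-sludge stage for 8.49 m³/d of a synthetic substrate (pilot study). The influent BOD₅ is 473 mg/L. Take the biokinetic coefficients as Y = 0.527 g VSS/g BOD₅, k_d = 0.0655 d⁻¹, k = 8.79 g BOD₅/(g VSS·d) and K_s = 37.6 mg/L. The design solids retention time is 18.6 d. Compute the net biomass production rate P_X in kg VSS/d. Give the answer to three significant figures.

From the Monod/SRT balance for a CMAS, S = K_s·(1+k_d θ_c)/[θ_c·(Y k − k_d) − 1] = 37.6 × (1 + 0.0655 × 18.6) / [18.6 × (0.527 × 8.79 − 0.0655) − 1] = 83.41 / 83.94 = 0.9936 mg/L.
Observed yield with endogenous decay: Y_obs = Y / (1 + k_d·θ_c) = 0.527 / (1 + 0.0655 × 18.6) = 0.527 / 2.218 = 0.2376 g VSS/g BOD₅.
ΔS = 473 − 0.994 = 472.0 mg/L, so the substrate removal rate is 8.49 × 472.0/1000 = 4.007 kg BOD₅/d.
So the net sludge growth is P_X = 0.2376 × 4.007 = 0.9520 kg VSS/d.

P_X ≈ 0.952 kg VSS/d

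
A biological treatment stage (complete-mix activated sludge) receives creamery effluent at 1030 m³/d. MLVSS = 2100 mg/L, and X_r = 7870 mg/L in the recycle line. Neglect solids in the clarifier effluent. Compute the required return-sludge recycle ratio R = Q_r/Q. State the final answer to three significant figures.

Mass balance around the secondary clarifier (neglecting effluent solids): R = X / (X_r − X) = 2100 / (7870 − 2100) = 0.3640.

R ≈ 0.364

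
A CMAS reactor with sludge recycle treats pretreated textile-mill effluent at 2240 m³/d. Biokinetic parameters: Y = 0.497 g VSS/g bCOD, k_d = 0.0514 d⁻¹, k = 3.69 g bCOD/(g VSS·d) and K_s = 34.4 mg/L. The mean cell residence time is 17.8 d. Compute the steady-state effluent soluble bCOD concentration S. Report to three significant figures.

S ≈ 2.14 mg/L

Effluent substrate depends only on kinetics and SRT: S = K_s(1 + k_d θ_c) / [θ_c(Yk − k_d) − 1] = 34.4 × (1 + 0.0514 × 17.8) / [17.8 × (0.497 × 3.69 − 0.0514) − 1] = 65.87 / 30.73 = 2.144 mg/L.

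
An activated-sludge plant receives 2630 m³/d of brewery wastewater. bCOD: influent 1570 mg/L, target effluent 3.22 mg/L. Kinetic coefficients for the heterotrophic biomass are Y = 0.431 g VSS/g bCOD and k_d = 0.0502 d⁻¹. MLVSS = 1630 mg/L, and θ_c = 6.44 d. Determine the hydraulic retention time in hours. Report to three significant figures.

τ ≈ 48.4 h

Steady-state biomass mass balance: V·X·(1 + k_d·θ_c) = Y·Q·(S₀ − S)·θ_c, so V = 0.431 × 2630 × (1570 − 3.22) × 6.44 / [1630 × (1 + 0.0502 × 6.44)] = 1.14×10^7 / 2157 = 5303 m³.
HRT = V/Q = 5303 m³ / 2630 m³·d⁻¹ = 2.016 d × 24 = 48.39 h.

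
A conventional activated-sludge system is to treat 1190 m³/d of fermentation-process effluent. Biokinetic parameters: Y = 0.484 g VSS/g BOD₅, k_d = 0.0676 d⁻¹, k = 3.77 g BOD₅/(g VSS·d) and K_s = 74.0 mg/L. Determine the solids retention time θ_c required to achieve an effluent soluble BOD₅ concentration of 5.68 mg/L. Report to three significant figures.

Specific growth rate at S = 5.68 mg/L: μ = YkS/(K_s+S) = 0.484·3.77·5.68/(74.0+5.68) = 0.1301 d⁻¹.
θ_c = 1/(μ − k_d) = 1/(0.1301 − 0.0676) = 1/0.06247 = 16.01 d.

θ_c ≈ 16.0 d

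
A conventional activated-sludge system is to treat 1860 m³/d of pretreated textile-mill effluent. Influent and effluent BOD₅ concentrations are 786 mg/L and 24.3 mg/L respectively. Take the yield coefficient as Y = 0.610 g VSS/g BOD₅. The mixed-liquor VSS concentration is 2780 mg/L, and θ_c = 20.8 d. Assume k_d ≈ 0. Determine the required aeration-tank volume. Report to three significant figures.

V ≈ 6470 m³

Biomass mass balance (decay neglected): V·X = Y·Q·(S₀ − S)·θ_c, so V = 0.610 × 1860 × (786 − 24.3) × 20.8 / 2780 = 6466 m³.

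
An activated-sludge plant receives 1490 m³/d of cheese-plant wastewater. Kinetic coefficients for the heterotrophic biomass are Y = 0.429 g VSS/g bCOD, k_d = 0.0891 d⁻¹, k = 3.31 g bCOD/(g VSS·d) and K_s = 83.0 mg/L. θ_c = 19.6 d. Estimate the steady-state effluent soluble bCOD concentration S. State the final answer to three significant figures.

For a completely mixed reactor with recycle the Lawrence–McCarty relation gives S = K_s·(1 + k_d·θ_c) / [θ_c·(Y·k − k_d) − 1] = 83.0 × (1 + 0.0891 × 19.6) / [19.6 × (0.429 × 3.31 − 0.0891) − 1] = 227.9 / 25.09 = 9.087 mg/L.

S ≈ 9.09 mg/L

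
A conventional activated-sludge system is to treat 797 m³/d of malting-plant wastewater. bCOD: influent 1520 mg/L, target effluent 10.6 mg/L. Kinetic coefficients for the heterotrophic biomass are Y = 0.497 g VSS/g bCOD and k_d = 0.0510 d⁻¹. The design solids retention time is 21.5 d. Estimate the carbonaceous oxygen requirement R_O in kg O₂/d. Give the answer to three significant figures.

Correct the yield for decay: Y_obs = Y/(1 + k_d θ_c) = 0.497 / (1 + 0.0510 × 21.5) = 0.497 / 2.096 = 0.2371.
Mass of bCOD removed per day: Q(S₀ − S) = 797 × 1509 g/m³ = 1203 kg/d.
P_X = Y_obs·Q·(S₀ − S) = 0.2371 × 1203 = 285.2 kg VSS/d.
R_O = Q·ΔS − 1.42 P_X = 1203 − 405.0 = 798.0 kg O₂/d.

R_O ≈ 798 kg O₂/d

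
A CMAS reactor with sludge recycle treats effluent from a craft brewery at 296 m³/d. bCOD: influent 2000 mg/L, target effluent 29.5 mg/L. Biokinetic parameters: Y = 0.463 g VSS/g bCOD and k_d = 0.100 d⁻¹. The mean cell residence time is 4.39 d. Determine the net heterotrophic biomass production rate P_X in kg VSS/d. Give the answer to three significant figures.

The observed yield is Y_obs = Y/(1 + k_d·θ_c) = 0.463 / (1 + 0.100 × 4.39) = 0.463 / 1.439 = 0.3218 g VSS per g bCOD removed.
Q·(S₀ − S) = 296 × (2000 − 29.5) × 10⁻³ = 583.3 kg/d removed.
P_X = Y_obs · Q(S₀ − S) = 0.3218 × 583.3 = 187.7 kg VSS/d.

P_X ≈ 188 kg VSS/d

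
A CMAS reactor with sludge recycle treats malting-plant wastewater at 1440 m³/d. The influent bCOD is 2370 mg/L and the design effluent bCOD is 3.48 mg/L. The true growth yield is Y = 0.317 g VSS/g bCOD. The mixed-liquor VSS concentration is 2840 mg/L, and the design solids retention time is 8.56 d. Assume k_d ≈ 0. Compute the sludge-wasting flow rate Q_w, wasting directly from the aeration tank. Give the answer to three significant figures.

With k_d = 0 the design equation reduces to V = Y Q (S₀−S) θ_c / X = 0.317 × 1440 × (2370 − 3.48) × 8.56 / 2840 = 3256 m³.
With mixed-liquor wasting, θ_c = V/Q_w, so Q_w = V/θ_c = 3256/8.56 = 380.4 m³/d.

Q_w ≈ 380 m³/d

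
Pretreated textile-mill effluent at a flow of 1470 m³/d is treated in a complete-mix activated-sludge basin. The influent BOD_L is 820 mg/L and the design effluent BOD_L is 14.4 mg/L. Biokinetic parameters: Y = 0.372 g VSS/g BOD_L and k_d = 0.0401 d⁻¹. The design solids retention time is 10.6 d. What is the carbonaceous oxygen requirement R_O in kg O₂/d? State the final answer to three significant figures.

Y_obs = Y / (1 + k_d θ_c) = 0.372 / (1 + 0.0401 × 10.6) = 0.372 / 1.425 = 0.2610.
Substrate removed = Q·(S₀ − S) = 1470 m³/d × (820 − 14.4) g/m³ = 1.18×10^6 g/d = 1184 kg/d.
P_X = Y_obs·Q·(S₀ − S) = 0.2610 × 1184 = 309.1 kg VSS/d.
R_O = Q·(S₀ − S) − 1.42·P_X = 1184 − 1.42 × 309.1 = 745.3 kg O₂/d.

R_O ≈ 745 kg O₂/d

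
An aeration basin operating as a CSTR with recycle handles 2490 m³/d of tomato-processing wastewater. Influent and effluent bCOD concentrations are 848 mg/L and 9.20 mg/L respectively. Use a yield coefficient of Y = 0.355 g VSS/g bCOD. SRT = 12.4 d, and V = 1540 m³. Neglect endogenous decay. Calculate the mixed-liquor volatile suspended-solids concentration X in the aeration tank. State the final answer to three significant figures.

Without decay, X = Y Q (S₀−S) θ_c / V = 0.355 × 2490 × (848 − 9.20) × 12.4 / 1540 = 5970 mg/L.

X ≈ 5970 mg/L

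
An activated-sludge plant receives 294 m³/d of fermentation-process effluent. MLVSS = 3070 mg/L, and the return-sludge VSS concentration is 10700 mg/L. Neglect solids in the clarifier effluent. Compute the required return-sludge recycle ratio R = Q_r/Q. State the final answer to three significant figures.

Solids balance on the clarifier gives (1+R)X = R·X_r, so R = X/(X_r − X) = 3070 / (10700 − 3070) = 0.4024.

R ≈ 0.402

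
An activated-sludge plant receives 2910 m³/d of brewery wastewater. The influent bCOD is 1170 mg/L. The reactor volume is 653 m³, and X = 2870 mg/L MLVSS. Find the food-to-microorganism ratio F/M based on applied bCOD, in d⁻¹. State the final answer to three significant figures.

F/M ≈ 1.82 d⁻¹

Food-to-microorganism ratio F/M = Q S₀ / (V X) = 2910 × 1170 / (653.0 × 2870) = 1.817 d⁻¹.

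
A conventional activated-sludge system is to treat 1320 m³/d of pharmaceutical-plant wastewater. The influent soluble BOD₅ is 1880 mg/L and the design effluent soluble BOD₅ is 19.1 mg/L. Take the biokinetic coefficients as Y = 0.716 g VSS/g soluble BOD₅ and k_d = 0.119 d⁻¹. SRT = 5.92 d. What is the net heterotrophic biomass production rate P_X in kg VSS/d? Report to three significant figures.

P_X ≈ 1030 kg VSS/d

Observed yield with endogenous decay: Y_obs = Y / (1 + k_d·θ_c) = 0.716 / (1 + 0.119 × 5.92) = 0.716 / 1.704 = 0.4201 g VSS/g soluble BOD₅.
Q·(S₀ − S) = 1320 × (1880 − 19.1) × 10⁻³ = 2456 kg/d removed.
Net biomass production P_X = Y_obs × Q·(S₀ − S) = 0.4201 × 2456 = 1032 kg VSS/d.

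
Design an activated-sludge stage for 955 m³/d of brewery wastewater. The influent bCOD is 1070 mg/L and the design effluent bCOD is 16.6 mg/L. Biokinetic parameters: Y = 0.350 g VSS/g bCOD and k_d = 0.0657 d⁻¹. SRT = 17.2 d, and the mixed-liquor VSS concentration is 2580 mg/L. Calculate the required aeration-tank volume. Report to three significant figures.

Steady-state biomass mass balance: V·X·(1 + k_d·θ_c) = Y·Q·(S₀ − S)·θ_c, so V = 0.350 × 955 × (1070 − 16.6) × 17.2 / [2580 × (1 + 0.0657 × 17.2)] = 6.06×10^6 / 5496 = 1102 m³.

V ≈ 1100 m³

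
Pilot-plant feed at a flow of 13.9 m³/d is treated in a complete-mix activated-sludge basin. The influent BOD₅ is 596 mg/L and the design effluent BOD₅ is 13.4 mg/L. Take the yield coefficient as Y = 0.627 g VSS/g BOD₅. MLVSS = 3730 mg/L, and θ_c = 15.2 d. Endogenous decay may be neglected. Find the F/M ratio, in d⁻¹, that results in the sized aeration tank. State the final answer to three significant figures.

V·X = Y·Q·ΔS·θ_c gives V = 0.627 × 13.9 × (596 − 13.4) × 15.2 / 3730 = 20.69 m³.
F/M = applied load / biomass = Q·S₀/(V·X) = 13.9 × 596 / (20.69 × 3730) = 0.1073 d⁻¹.

F/M ≈ 0.107 d⁻¹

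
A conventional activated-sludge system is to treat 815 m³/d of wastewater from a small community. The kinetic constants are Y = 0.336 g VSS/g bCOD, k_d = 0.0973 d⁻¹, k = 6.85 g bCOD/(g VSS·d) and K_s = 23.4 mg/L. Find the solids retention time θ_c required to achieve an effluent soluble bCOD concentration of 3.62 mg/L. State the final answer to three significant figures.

θ_c ≈ 4.74 d

At the target effluent, Y k S/(K_s+S) = 0.336×6.85×3.62/27.02 = 0.3084 d⁻¹.
1/θ_c = 0.3084 − 0.0973 = 0.2111 d⁻¹, so θ_c = 4.738 d.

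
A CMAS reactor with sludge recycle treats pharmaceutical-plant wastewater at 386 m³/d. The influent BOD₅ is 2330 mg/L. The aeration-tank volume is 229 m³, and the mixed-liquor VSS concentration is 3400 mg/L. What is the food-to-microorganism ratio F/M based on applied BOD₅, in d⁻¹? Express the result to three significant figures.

F/M ≈ 1.16 d⁻¹

Food-to-microorganism ratio F/M = Q S₀ / (V X) = 386 × 2330 / (229.0 × 3400) = 1.155 d⁻¹.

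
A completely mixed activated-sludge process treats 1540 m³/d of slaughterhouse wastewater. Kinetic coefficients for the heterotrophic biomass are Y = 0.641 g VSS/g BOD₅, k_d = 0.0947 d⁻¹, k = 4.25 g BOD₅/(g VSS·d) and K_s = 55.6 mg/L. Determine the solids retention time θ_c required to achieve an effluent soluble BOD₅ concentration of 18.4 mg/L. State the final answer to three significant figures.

θ_c ≈ 1.72 d

From 1/θ_c = Y·k·S/(K_s + S) − k_d: Y·k·S/(K_s+S) = 0.641 × 4.25 × 18.4 / (55.6 + 18.4) = 0.6774 d⁻¹.
Then 1/θ_c = μ − k_d = 0.6774 − 0.0947 = 0.5827 d⁻¹, giving θ_c = 1.716 d.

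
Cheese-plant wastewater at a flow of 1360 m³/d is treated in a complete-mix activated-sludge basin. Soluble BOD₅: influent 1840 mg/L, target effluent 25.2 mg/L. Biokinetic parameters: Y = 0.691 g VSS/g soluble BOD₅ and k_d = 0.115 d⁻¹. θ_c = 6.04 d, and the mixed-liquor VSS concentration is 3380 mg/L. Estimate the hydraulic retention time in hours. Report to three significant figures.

Steady-state biomass mass balance: V·X·(1 + k_d·θ_c) = Y·Q·(S₀ − S)·θ_c, so V = 0.691 × 1360 × (1840 − 25.2) × 6.04 / [3380 × (1 + 0.115 × 6.04)] = 1.03×10^7 / 5728 = 1798 m³.
Hydraulic retention time τ = V/Q = 1798 / 1360 = 1.322 d = 31.74 h.

τ ≈ 31.7 h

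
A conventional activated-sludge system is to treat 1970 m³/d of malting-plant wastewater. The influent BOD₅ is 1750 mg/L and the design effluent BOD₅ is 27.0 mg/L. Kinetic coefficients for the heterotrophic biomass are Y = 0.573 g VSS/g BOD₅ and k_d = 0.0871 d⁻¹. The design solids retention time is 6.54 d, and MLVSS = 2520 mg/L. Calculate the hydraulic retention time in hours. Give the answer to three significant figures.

τ ≈ 39.2 h

From the SRT design equation V = Y Q (S₀−S) θ_c / [X (1 + k_d θ_c)] = 0.573 × 1970 × (1750 − 27.0) × 6.54 / [2520 × (1 + 0.0871 × 6.54)] = 1.27×10^7 / 3955 = 3216 m³.
τ = V/Q = 3216/1970 = 1.632 d, or 39.18 h.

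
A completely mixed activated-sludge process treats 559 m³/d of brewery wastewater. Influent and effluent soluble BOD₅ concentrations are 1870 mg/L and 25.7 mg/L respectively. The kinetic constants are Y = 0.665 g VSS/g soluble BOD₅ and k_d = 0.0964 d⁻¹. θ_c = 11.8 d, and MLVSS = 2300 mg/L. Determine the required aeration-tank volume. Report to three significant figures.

Steady-state biomass mass balance: V·X·(1 + k_d·θ_c) = Y·Q·(S₀ − S)·θ_c, so V = 0.665 × 559 × (1870 − 25.7) × 11.8 / [2300 × (1 + 0.0964 × 11.8)] = 8.09×10^6 / 4916 = 1646 m³.

V ≈ 1650 m³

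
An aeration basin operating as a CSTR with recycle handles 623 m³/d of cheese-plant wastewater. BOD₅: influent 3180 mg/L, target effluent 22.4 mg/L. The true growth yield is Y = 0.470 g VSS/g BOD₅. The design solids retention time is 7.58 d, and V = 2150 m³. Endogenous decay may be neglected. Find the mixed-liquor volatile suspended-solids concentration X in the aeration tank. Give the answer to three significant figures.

X = Y·Q·ΔS·θ_c / V = 0.470 × 623 × (3180 − 22.4) × 7.58 / 2150 = 3260 mg/L.

X ≈ 3260 mg/L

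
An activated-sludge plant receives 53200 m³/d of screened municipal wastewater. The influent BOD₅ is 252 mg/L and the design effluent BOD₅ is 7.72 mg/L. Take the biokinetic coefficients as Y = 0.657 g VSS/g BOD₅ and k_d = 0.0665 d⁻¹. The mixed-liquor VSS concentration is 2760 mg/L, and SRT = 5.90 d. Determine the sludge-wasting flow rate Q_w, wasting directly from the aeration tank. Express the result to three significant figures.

Steady-state biomass mass balance: V·X·(1 + k_d·θ_c) = Y·Q·(S₀ − S)·θ_c, so V = 0.657 × 53200 × (252 − 7.72) × 5.90 / [2760 × (1 + 0.0665 × 5.90)] = 5.04×10^7 / 3843 = 13109 m³.
For wasting at MLVSS concentration, Q_w = V/θ_c = 13109/5.90 = 2222 m³/d.

Q_w ≈ 2220 m³/d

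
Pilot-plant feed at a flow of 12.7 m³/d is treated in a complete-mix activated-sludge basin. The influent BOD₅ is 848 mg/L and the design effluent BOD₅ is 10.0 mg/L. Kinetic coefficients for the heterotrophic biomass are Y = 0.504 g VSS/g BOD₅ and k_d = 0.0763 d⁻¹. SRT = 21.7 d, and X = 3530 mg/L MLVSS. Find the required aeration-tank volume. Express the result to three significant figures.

V ≈ 12.4 m³

Rearranging the biomass balance for a CMAS with decay, V = Y·Q·ΔS·θ_c / [X·(1+k_d θ_c)] = 0.504 × 12.7 × (848 − 10.0) × 21.7 / [3530 × (1 + 0.0763 × 21.7)] = 1.16×10^5 / 9375 = 12.42 m³.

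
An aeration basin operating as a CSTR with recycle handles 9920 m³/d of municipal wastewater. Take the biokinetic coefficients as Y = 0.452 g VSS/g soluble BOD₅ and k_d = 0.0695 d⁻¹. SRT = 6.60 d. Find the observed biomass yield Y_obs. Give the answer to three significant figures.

Y_obs ≈ 0.310 g VSS/g soluble BOD₅

Correct the yield for decay: Y_obs = Y/(1 + k_d θ_c) = 0.452 / (1 + 0.0695 × 6.60) = 0.452 / 1.459 = 0.3099.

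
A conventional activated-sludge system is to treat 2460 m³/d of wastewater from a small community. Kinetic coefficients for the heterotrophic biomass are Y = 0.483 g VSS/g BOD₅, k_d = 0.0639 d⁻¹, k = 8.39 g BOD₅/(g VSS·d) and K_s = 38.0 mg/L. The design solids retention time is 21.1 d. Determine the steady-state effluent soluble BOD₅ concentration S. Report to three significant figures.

S ≈ 1.07 mg/L

Effluent substrate depends only on kinetics and SRT: S = K_s(1 + k_d θ_c) / [θ_c(Yk − k_d) − 1] = 38.0 × (1 + 0.0639 × 21.1) / [21.1 × (0.483 × 8.39 − 0.0639) − 1] = 89.24 / 83.16 = 1.073 mg/L.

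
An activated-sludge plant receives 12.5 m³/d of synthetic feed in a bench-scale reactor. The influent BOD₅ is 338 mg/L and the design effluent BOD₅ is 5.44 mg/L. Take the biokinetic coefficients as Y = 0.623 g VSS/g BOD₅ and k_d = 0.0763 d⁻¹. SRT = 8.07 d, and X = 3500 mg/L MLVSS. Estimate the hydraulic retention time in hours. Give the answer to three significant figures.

τ ≈ 7.10 h

From the SRT design equation V = Y Q (S₀−S) θ_c / [X (1 + k_d θ_c)] = 0.623 × 12.5 × (338 − 5.44) × 8.07 / [3500 × (1 + 0.0763 × 8.07)] = 2.09×10^4 / 5655 = 3.696 m³.
HRT = V/Q = 3.696 m³ / 12.5 m³·d⁻¹ = 0.2957 d × 24 = 7.096 h.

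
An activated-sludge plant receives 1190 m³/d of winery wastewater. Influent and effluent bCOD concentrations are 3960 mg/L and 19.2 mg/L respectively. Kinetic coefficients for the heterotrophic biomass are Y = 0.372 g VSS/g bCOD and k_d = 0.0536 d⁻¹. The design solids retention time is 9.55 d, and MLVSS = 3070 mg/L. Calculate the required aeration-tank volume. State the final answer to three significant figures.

V ≈ 3590 m³

Rearranging the biomass balance for a CMAS with decay, V = Y·Q·ΔS·θ_c / [X·(1+k_d θ_c)] = 0.372 × 1190 × (3960 − 19.2) × 9.55 / [3070 × (1 + 0.0536 × 9.55)] = 1.67×10^7 / 4641 = 3589 m³.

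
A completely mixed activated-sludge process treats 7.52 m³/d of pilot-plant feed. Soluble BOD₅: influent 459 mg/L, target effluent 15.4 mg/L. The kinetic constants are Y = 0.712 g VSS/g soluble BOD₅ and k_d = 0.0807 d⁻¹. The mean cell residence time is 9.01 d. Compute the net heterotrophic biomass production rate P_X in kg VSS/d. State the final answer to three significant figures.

The observed yield is Y_obs = Y/(1 + k_d·θ_c) = 0.712 / (1 + 0.0807 × 9.01) = 0.712 / 1.727 = 0.4123 g VSS per g soluble BOD₅ removed.
Q·(S₀ − S) = 7.52 × (459 − 15.4) × 10⁻³ = 3.336 kg/d removed.
So the net sludge growth is P_X = 0.4123 × 3.336 = 1.375 kg VSS/d.

P_X ≈ 1.38 kg VSS/d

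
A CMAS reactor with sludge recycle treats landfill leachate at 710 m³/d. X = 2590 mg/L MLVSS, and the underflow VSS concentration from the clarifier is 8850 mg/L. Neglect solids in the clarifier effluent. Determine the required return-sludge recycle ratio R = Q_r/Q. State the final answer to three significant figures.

Solids balance on the clarifier gives (1+R)X = R·X_r, so R = X/(X_r − X) = 2590 / (8850 − 2590) = 0.4137.

R ≈ 0.414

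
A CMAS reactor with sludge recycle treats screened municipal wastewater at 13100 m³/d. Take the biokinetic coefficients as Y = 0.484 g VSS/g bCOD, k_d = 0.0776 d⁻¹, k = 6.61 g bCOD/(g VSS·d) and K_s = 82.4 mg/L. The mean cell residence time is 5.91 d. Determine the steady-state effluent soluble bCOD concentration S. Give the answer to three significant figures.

From the Monod/SRT balance for a CMAS, S = K_s·(1+k_d θ_c)/[θ_c·(Y k − k_d) − 1] = 82.4 × (1 + 0.0776 × 5.91) / [5.91 × (0.484 × 6.61 − 0.0776) − 1] = 120.2 / 17.45 = 6.888 mg/L.

S ≈ 6.89 mg/L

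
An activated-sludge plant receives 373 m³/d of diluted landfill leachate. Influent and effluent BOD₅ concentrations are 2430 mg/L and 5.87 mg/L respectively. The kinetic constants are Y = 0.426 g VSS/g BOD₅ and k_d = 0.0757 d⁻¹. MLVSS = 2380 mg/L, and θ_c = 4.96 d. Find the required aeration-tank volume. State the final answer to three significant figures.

From the SRT design equation V = Y Q (S₀−S) θ_c / [X (1 + k_d θ_c)] = 0.426 × 373 × (2430 − 5.87) × 4.96 / [2380 × (1 + 0.0757 × 4.96)] = 1.91×10^6 / 3274 = 583.6 m³.

V ≈ 584 m³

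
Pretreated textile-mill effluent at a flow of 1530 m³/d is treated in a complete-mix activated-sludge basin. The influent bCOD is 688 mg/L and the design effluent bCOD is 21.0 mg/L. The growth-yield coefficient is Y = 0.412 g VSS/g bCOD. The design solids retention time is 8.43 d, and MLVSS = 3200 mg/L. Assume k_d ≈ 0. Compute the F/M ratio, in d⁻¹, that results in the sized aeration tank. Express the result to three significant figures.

F/M ≈ 0.297 d⁻¹

V·X = Y·Q·ΔS·θ_c gives V = 0.412 × 1530 × (688 − 21.0) × 8.43 / 3200 = 1108 m³.
Food-to-microorganism ratio F/M = Q S₀ / (V X) = 1530 × 688 / (1108 × 3200) = 0.2970 d⁻¹.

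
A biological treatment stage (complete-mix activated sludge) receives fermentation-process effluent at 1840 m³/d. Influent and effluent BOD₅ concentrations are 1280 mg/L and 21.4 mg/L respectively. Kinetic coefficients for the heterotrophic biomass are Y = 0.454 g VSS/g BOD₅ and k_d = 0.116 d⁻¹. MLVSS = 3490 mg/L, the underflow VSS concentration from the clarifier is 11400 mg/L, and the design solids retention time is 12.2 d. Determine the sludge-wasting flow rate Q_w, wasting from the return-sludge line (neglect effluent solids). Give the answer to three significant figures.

Q_w ≈ 38.2 m³/d

From the SRT design equation V = Y Q (S₀−S) θ_c / [X (1 + k_d θ_c)] = 0.454 × 1840 × (1280 − 21.4) × 12.2 / [3490 × (1 + 0.116 × 12.2)] = 1.28×10^7 / 8429 = 1522 m³.
Q_w = (V·X)/(θ_c X_r) = 1522 × 3490 / (12.2 × 11400) = 38.19 m³/d.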